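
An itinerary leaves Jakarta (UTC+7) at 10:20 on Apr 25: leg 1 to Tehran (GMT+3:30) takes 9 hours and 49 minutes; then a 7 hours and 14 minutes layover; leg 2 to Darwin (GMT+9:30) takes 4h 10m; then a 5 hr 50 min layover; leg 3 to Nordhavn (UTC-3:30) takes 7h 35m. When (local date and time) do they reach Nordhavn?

Convert departure to UTC: 10:20 − 7:00 = 03:20 UTC on Apr 25.
Add 9 hours 49 minutes leg 1 → 13:09 UTC.
Add 7 hours 14 minutes layover in Tehran → 20:23 UTC.
Add 4 hours and 10 minutes leg 2 → 00:33 UTC (Apr 26).
Add 5 hours and 50 minutes layover in Darwin → 06:23 UTC.
Add 7 hours 35 minutes leg 3 → 13:58 UTC.
Nordhavn is UTC−3:30, so local arrival = 13:58 − 3:30 = 10:28 on Apr 26.

10:28 on Apr 26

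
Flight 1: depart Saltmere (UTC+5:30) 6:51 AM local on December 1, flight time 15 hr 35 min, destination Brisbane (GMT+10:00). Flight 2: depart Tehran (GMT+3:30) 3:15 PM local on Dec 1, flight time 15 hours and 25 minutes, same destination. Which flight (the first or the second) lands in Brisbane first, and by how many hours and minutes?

the first, by 10 hours 14 minutes

Flight 1 in UTC: 6:51 AM − 5:30 = 1:21 AM on Dec 1.
+15 hours and 35 minutes → arrive 4:56 PM UTC on Dec 1.
Flight 2 in UTC: 3:15 PM − 3:30 = 11:45 AM on Dec 1.
+15 hours 25 minutes → arrive 3:10 AM UTC on Dec 2.
Flight 1 lands earlier by 10 hours 14 minutes.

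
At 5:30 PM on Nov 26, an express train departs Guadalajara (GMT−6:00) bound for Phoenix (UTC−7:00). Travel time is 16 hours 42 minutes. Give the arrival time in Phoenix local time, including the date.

9:12 AM on Nov 27

Convert departure to UTC: 5:30 PM + 6:00 = 11:30 PM UTC on Nov 26.
Add 16 hours and 42 minutes travel time → 4:12 PM UTC (Nov 27).
Phoenix is UTC−7:00, so local arrival = 4:12 PM − 7:00 = 9:12 AM on Nov 27.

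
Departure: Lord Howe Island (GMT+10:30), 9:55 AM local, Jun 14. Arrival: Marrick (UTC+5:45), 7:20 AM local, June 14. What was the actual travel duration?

Departure in UTC: 9:55 AM − 10:30 = 11:25 PM on Jun 13.
Arrival in UTC: 7:20 AM − 5:45 = 1:35 AM on Jun 14.
Elapsed = 1:35 AM − 11:25 PM (+1 day) = 2 hours 10 minutes.

2 hours 10 minutes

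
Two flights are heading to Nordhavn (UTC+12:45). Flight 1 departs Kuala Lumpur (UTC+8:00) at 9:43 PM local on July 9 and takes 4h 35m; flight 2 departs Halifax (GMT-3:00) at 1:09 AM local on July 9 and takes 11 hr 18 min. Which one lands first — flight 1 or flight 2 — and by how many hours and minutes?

Flight 1 in UTC: 9:43 PM − 8:00 = 1:43 PM on Jul 9.
+4 hours 35 minutes → arrive 6:18 PM UTC on Jul 9.
Flight 2 in UTC: 1:09 AM + 3:00 = 4:09 AM on Jul 9.
+11 hours and 18 minutes → arrive 3:27 PM UTC on Jul 9.
Flight 2 lands earlier by 2 hours 51 minutes.

the second, by 2 hours 51 minutes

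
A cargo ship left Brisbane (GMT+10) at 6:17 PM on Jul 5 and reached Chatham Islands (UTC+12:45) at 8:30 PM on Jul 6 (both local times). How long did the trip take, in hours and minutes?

Departure in UTC: 6:17 PM − 10:00 = 8:17 AM on Jul 5.
Arrival in UTC: 8:30 PM − 12:45 = 7:45 AM on Jul 6.
Elapsed = 7:45 AM − 8:17 AM (+1 day) = 23 hours 28 minutes.

23 hours 28 minutes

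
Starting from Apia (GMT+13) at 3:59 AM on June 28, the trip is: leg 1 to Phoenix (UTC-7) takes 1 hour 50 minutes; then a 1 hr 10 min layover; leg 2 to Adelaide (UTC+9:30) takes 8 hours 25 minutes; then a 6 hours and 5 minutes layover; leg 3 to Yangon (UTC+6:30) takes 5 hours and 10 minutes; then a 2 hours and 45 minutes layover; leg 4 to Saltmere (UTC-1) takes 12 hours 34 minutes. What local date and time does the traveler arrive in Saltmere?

3:58 AM on June 29

Convert departure to UTC: 3:59 AM − 13:00 = 2:59 PM UTC on Jun 27.
Add 1 hour 50 minutes leg 1 → 4:49 PM UTC.
Add 1 hour 10 minutes layover in Phoenix → 5:59 PM UTC.
Add 8 hours and 25 minutes leg 2 → 2:24 AM UTC (Jun 28).
Add 6 hours 5 minutes layover in Adelaide → 8:29 AM UTC.
Add 5 hours 10 minutes leg 3 → 1:39 PM UTC.
Add 2 hours 45 minutes layover in Yangon → 4:24 PM UTC.
Add 12 hours and 34 minutes leg 4 → 4:58 AM UTC (Jun 29).
Saltmere is UTC−1:00, so local arrival = 4:58 AM − 1:00 = 3:58 AM on Jun 29.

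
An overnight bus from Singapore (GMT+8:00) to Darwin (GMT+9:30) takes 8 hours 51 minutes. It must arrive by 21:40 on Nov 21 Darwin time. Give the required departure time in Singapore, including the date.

Target arrival in UTC: 21:40 − 9:30 = 12:10 on Nov 21.
Subtract 8 hours 51 minutes → departure 03:19 UTC on Nov 21.
Singapore is UTC+8:00: 03:19 + 8:00 = 11:19 on Nov 21.

11:19 on Nov 21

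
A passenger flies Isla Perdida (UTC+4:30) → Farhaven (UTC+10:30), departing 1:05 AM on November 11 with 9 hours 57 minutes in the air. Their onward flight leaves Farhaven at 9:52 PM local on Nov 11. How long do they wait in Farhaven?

Convert departure to UTC: 1:05 AM − 4:30 = 8:35 PM UTC on Nov 10.
Add 9 hours and 57 minutes flight time → 6:32 AM UTC (Nov 11).
Farhaven is UTC+10:30, so local arrival = 6:32 AM + 10:30 = 5:02 PM on Nov 11.
Layover = 9:52 PM − 5:02 PM = 4 hours 50 minutes.

4 hours 50 minutes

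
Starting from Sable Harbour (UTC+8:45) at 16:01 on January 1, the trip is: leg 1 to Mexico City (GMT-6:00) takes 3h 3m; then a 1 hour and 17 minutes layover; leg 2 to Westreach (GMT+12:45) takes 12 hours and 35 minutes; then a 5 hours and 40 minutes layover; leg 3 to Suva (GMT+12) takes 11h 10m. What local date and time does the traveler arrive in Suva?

05:01 on January 3

Convert departure to UTC: 16:01 − 8:45 = 07:16 UTC on Jan 1.
Add 3 hours and 3 minutes leg 1 → 10:19 UTC.
Add 1 hour 17 minutes layover in Mexico City → 11:36 UTC.
Add 12 hours and 35 minutes leg 2 → 00:11 UTC (Jan 2).
Add 5 hours and 40 minutes layover in Westreach → 05:51 UTC.
Add 11 hours 10 minutes leg 3 → 17:01 UTC.
Suva is UTC+12:00, so local arrival = 17:01 + 12:00 = 05:01 on Jan 3.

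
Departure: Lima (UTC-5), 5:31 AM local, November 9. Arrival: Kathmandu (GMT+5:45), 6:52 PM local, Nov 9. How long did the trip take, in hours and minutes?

Departure in UTC: 5:31 AM + 5:00 = 10:31 AM on Nov 9.
Arrival in UTC: 6:52 PM − 5:45 = 1:07 PM on Nov 9.
Elapsed = 1:07 PM − 10:31 AM = 2 hours 36 minutes.

2 hours 36 minutes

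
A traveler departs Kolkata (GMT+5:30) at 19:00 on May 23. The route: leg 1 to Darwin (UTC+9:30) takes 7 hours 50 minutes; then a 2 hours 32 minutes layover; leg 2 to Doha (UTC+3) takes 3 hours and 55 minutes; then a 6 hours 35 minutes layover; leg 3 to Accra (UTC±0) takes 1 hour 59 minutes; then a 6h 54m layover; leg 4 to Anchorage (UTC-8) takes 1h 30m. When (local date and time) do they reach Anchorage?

12:45 on May 24

Convert departure to UTC: 19:00 − 5:30 = 13:30 UTC on May 23.
Add 7 hours and 50 minutes leg 1 → 21:20 UTC.
Add 2 hours 32 minutes layover in Darwin → 23:52 UTC.
Add 3 hours and 55 minutes leg 2 → 03:47 UTC (May 24).
Add 6 hours 35 minutes layover in Doha → 10:22 UTC.
Add 1 hour 59 minutes leg 3 → 12:21 UTC.
Add 6 hours and 54 minutes layover in Accra → 19:15 UTC.
Add 1 hour and 30 minutes leg 4 → 20:45 UTC.
Anchorage is UTC−8:00, so local arrival = 20:45 − 8:00 = 12:45 on May 24.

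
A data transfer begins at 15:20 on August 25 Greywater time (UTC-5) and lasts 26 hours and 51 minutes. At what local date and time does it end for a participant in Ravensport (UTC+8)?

Ravensport is 13:00 ahead of Greywater.
After 26 hours 51 minutes it is 18:11 (Aug 26) in Greywater.
Shift by the zone difference: 18:11 + 13:00 = 07:11 on Aug 27 in Ravensport.

07:11 on Aug 27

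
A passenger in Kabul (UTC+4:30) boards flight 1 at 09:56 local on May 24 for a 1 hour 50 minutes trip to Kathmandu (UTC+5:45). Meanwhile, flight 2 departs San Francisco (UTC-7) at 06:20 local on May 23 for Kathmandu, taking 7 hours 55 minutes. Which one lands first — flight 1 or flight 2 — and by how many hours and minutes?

the second, by 10 hours 1 minute

Flight 1 in UTC: 09:56 − 4:30 = 05:26 on May 24.
+1 hour and 50 minutes → arrive 07:16 UTC on May 24.
Flight 2 in UTC: 06:20 + 7:00 = 13:20 on May 23.
+7 hours 55 minutes → arrive 21:15 UTC on May 23.
Flight 2 lands earlier by 10 hours 1 minute.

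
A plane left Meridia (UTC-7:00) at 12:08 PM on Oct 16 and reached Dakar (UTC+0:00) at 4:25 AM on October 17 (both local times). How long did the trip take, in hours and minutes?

9 hours 17 minutes

Departure in UTC: 12:08 PM + 7:00 = 7:08 PM on Oct 16.
Arrival is already UTC: 4:25 AM on Oct 17.
Elapsed = 4:25 AM − 7:08 PM (+1 day) = 9 hours 17 minutes.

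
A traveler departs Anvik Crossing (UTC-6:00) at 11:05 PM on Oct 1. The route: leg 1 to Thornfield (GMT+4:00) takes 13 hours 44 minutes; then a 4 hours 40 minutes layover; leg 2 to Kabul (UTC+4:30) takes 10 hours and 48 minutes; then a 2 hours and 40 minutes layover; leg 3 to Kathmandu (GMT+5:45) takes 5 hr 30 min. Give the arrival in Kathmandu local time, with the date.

12:12 AM on October 4

Convert departure to UTC: 11:05 PM + 6:00 = 5:05 AM UTC on Oct 2.
Add 13 hours and 44 minutes leg 1 → 6:49 PM UTC.
Add 4 hours and 40 minutes layover in Thornfield → 11:29 PM UTC.
Add 10 hours and 48 minutes leg 2 → 10:17 AM UTC (Oct 3).
Add 2 hours 40 minutes layover in Kabul → 12:57 PM UTC.
Add 5 hours 30 minutes leg 3 → 6:27 PM UTC.
Kathmandu is UTC+5:45, so local arrival = 6:27 PM + 5:45 = 12:12 AM on Oct 4.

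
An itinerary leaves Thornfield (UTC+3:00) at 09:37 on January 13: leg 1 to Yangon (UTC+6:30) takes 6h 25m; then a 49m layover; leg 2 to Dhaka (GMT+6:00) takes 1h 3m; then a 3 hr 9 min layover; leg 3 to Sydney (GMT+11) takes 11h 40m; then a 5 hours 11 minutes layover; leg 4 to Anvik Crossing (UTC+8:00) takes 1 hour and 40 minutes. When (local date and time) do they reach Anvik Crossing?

Convert departure to UTC: 09:37 − 3:00 = 06:37 UTC on Jan 13.
Add 6 hours 25 minutes leg 1 → 13:02 UTC.
Add 49 minutes layover in Yangon → 13:51 UTC.
Add 1 hour and 3 minutes leg 2 → 14:54 UTC.
Add 3 hours and 9 minutes layover in Dhaka → 18:03 UTC.
Add 11 hours 40 minutes leg 3 → 05:43 UTC (Jan 14).
Add 5 hours and 11 minutes layover in Sydney → 10:54 UTC.
Add 1 hour 40 minutes leg 4 → 12:34 UTC.
Anvik Crossing is UTC+8:00, so local arrival = 12:34 + 8:00 = 20:34 on Jan 14.

20:34 on January 14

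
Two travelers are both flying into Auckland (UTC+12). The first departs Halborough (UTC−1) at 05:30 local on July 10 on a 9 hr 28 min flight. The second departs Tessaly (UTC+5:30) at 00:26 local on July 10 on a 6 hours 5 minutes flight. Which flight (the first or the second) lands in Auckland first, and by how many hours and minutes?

the second, by 14 hours 57 minutes

Flight 1 in UTC: 05:30 + 1:00 = 06:30 on Jul 10.
+9 hours 28 minutes → arrive 15:58 UTC on Jul 10.
Flight 2 in UTC: 00:26 − 5:30 = 18:56 on Jul 9.
+6 hours and 5 minutes → arrive 01:01 UTC on Jul 10.
Flight 2 lands earlier by 14 hours 57 minutes.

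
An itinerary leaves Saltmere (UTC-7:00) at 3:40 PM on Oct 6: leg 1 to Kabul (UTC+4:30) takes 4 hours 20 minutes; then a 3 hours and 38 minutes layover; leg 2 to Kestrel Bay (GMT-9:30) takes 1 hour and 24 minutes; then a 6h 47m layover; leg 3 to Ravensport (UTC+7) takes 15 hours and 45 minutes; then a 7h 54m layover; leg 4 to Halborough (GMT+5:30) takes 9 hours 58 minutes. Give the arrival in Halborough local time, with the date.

5:56 AM on October 9

Convert departure to UTC: 3:40 PM + 7:00 = 10:40 PM UTC on Oct 6.
Add 4 hours and 20 minutes leg 1 → 3:00 AM UTC (Oct 7).
Add 3 hours 38 minutes layover in Kabul → 6:38 AM UTC.
Add 1 hour 24 minutes leg 2 → 8:02 AM UTC.
Add 6 hours and 47 minutes layover in Kestrel Bay → 2:49 PM UTC.
Add 15 hours 45 minutes leg 3 → 6:34 AM UTC (Oct 8).
Add 7 hours and 54 minutes layover in Ravensport → 2:28 PM UTC.
Add 9 hours 58 minutes leg 4 → 12:26 AM UTC (Oct 9).
Halborough is UTC+5:30, so local arrival = 12:26 AM + 5:30 = 5:56 AM on Oct 9.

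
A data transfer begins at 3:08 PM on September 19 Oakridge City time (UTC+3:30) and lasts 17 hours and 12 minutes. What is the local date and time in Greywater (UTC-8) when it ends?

Convert start to UTC: 3:08 PM − 3:30 = 11:38 AM UTC on Sep 19.
Add 17 hours 12 minutes duration → 4:50 AM UTC (Sep 20).
Greywater is UTC−8:00, so local end time = 4:50 AM − 8:00 = 8:50 PM on Sep 19.

8:50 PM on September 19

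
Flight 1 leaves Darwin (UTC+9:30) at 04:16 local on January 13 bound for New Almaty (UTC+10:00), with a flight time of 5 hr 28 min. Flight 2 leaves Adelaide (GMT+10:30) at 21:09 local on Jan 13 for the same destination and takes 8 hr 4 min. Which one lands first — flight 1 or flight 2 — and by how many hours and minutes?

the first, by 18 hours 29 minutes

Flight 1 in UTC: 04:16 − 9:30 = 18:46 on Jan 12.
+5 hours 28 minutes → arrive 00:14 UTC on Jan 13.
Flight 2 in UTC: 21:09 − 10:30 = 10:39 on Jan 13.
+8 hours 4 minutes → arrive 18:43 UTC on Jan 13.
Flight 1 lands earlier by 18 hours 29 minutes.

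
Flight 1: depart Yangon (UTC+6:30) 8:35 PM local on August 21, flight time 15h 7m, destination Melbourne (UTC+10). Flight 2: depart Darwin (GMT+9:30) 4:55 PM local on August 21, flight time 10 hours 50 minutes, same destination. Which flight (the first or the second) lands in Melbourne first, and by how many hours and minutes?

Flight 1 in UTC: 8:35 PM − 6:30 = 2:05 PM on Aug 21.
+15 hours 7 minutes → arrive 5:12 AM UTC on Aug 22.
Flight 2 in UTC: 4:55 PM − 9:30 = 7:25 AM on Aug 21.
+10 hours 50 minutes → arrive 6:15 PM UTC on Aug 21.
Flight 2 lands earlier by 10 hours 57 minutes.

the second, by 10 hours 57 minutes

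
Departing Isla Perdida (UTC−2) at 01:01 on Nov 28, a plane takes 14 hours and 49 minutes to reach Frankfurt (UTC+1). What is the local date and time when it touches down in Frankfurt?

Convert departure to UTC: 01:01 + 2:00 = 03:01 UTC on Nov 28.
Add 14 hours and 49 minutes travel time → 17:50 UTC.
Frankfurt is UTC+1:00, so local arrival = 17:50 + 1:00 = 18:50 on Nov 28.

18:50 on Nov 28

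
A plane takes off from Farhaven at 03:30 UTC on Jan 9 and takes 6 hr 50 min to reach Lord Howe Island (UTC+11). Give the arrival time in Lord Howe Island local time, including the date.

Departure is given in UTC: 03:30 on Jan 9.
Add 6 hours 50 minutes → 10:20 UTC.
Lord Howe Island is UTC+11:00: 10:20 + 11:00 = 21:20 on Jan 9.

21:20 on January 9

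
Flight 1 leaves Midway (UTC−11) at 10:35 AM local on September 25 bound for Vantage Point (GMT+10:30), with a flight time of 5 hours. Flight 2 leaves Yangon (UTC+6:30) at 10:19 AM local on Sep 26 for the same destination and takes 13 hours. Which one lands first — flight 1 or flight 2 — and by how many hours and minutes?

the first, by 14 hours 14 minutes

Flight 1 in UTC: 10:35 AM + 11:00 = 9:35 PM on Sep 25.
+5 hours → arrive 2:35 AM UTC on Sep 26.
Flight 2 in UTC: 10:19 AM − 6:30 = 3:49 AM on Sep 26.
+13 hours → arrive 4:49 PM UTC on Sep 26.
Flight 1 lands earlier by 14 hours 14 minutes.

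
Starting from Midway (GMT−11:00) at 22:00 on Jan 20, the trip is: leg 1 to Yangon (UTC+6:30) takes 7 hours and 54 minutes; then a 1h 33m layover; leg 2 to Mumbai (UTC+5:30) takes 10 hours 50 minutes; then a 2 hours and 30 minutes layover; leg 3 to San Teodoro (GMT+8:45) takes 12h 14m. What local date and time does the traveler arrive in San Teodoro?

Convert departure to UTC: 22:00 + 11:00 = 09:00 UTC on Jan 21.
Add 7 hours and 54 minutes leg 1 → 16:54 UTC.
Add 1 hour 33 minutes layover in Yangon → 18:27 UTC.
Add 10 hours 50 minutes leg 2 → 05:17 UTC (Jan 22).
Add 2 hours 30 minutes layover in Mumbai → 07:47 UTC.
Add 12 hours and 14 minutes leg 3 → 20:01 UTC.
San Teodoro is UTC+8:45, so local arrival = 20:01 + 8:45 = 04:46 on Jan 23.

04:46 on Jan 23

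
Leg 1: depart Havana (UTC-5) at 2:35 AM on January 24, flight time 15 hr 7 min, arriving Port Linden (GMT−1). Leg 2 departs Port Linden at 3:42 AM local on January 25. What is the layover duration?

Convert departure to UTC: 2:35 AM + 5:00 = 7:35 AM UTC on Jan 24.
Add 15 hours and 7 minutes flight time → 10:42 PM UTC.
Port Linden is UTC−1:00, so local arrival = 10:42 PM − 1:00 = 9:42 PM on Jan 24.
Layover = 3:42 AM − 9:42 PM (+1 day) = 6 hours.

6 hours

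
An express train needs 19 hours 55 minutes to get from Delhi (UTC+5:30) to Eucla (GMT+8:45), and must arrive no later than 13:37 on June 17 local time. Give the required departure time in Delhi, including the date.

Target arrival in UTC: 13:37 − 8:45 = 04:52 on Jun 17.
Subtract 19 hours and 55 minutes → departure 08:57 UTC on Jun 16.
Delhi is UTC+5:30: 08:57 + 5:30 = 14:27 on Jun 16.

14:27 on June 16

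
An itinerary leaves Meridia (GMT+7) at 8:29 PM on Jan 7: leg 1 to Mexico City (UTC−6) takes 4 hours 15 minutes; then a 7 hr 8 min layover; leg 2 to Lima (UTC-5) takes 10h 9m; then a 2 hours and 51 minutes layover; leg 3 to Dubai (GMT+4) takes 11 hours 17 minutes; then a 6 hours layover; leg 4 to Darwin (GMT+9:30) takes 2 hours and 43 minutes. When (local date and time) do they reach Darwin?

7:22 PM on January 9

Convert departure to UTC: 8:29 PM − 7:00 = 1:29 PM UTC on Jan 7.
Add 4 hours 15 minutes leg 1 → 5:44 PM UTC.
Add 7 hours and 8 minutes layover in Mexico City → 12:52 AM UTC (Jan 8).
Add 10 hours 9 minutes leg 2 → 11:01 AM UTC.
Add 2 hours and 51 minutes layover in Lima → 1:52 PM UTC.
Add 11 hours 17 minutes leg 3 → 1:09 AM UTC (Jan 9).
Add 6 hours layover in Dubai → 7:09 AM UTC.
Add 2 hours 43 minutes leg 4 → 9:52 AM UTC.
Darwin is UTC+9:30, so local arrival = 9:52 AM + 9:30 = 7:22 PM on Jan 9.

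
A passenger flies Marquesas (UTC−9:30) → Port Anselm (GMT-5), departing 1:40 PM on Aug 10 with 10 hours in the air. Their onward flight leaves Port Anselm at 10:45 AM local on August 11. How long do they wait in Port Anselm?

Convert departure to UTC: 1:40 PM + 9:30 = 11:10 PM UTC on Aug 10.
Add 10 hours flight time → 9:10 AM UTC (Aug 11).
Port Anselm is UTC−5:00, so local arrival = 9:10 AM − 5:00 = 4:10 AM on Aug 11.
Layover = 10:45 AM − 4:10 AM = 6 hours 35 minutes.

6 hours 35 minutes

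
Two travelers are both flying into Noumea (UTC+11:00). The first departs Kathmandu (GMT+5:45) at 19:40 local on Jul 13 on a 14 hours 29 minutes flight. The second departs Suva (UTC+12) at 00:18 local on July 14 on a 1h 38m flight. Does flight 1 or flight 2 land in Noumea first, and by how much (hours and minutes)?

Flight 1 in UTC: 19:40 − 5:45 = 13:55 on Jul 13.
+14 hours 29 minutes → arrive 04:24 UTC on Jul 14.
Flight 2 in UTC: 00:18 − 12:00 = 12:18 on Jul 13.
+1 hour and 38 minutes → arrive 13:56 UTC on Jul 13.
Flight 2 lands earlier by 14 hours 28 minutes.

the second, by 14 hours 28 minutes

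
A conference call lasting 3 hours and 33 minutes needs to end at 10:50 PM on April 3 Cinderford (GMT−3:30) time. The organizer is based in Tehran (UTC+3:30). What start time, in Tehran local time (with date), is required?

Target end time in UTC: 10:50 PM + 3:30 = 2:20 AM on Apr 4.
Subtract 3 hours and 33 minutes → start 10:47 PM UTC on Apr 3.
Tehran is UTC+3:30: 10:47 PM + 3:30 = 2:17 AM on Apr 4.

2:17 AM on April 4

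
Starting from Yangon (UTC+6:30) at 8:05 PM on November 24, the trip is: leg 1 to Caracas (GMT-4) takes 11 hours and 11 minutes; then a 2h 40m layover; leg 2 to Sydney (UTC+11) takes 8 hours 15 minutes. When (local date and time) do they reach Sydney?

Convert departure to UTC: 8:05 PM − 6:30 = 1:35 PM UTC on Nov 24.
Add 11 hours and 11 minutes leg 1 → 12:46 AM UTC (Nov 25).
Add 2 hours and 40 minutes layover in Caracas → 3:26 AM UTC.
Add 8 hours 15 minutes leg 2 → 11:41 AM UTC.
Sydney is UTC+11:00, so local arrival = 11:41 AM + 11:00 = 10:41 PM on Nov 25.

10:41 PM on November 25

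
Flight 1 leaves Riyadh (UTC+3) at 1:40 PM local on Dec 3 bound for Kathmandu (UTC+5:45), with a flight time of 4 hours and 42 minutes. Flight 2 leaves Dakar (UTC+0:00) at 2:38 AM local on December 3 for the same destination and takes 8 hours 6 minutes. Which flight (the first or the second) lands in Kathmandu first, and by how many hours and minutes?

the second, by 4 hours 38 minutes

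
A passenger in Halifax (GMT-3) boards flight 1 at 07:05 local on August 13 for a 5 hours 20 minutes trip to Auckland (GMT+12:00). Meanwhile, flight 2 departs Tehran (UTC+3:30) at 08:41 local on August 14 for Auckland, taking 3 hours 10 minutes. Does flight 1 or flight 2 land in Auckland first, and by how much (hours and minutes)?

Flight 1 in UTC: 07:05 + 3:00 = 10:05 on Aug 13.
+5 hours and 20 minutes → arrive 15:25 UTC on Aug 13.
Flight 2 in UTC: 08:41 − 3:30 = 05:11 on Aug 14.
+3 hours 10 minutes → arrive 08:21 UTC on Aug 14.
Flight 1 lands earlier by 16 hours 56 minutes.

the first, by 16 hours 56 minutes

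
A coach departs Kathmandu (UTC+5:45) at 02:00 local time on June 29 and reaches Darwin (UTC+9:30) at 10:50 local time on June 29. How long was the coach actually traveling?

Departure in UTC: 02:00 − 5:45 = 20:15 on Jun 28.
Arrival in UTC: 10:50 − 9:30 = 01:20 on Jun 29.
Elapsed = 01:20 − 20:15 (+1 day) = 5 hours 5 minutes.

5 hours 5 minutes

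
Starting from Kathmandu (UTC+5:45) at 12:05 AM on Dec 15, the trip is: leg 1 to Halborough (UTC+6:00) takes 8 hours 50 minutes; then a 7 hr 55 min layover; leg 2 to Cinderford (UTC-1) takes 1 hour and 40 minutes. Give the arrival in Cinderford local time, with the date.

Convert departure to UTC: 12:05 AM − 5:45 = 6:20 PM UTC on Dec 14.
Add 8 hours 50 minutes leg 1 → 3:10 AM UTC (Dec 15).
Add 7 hours and 55 minutes layover in Halborough → 11:05 AM UTC.
Add 1 hour 40 minutes leg 2 → 12:45 PM UTC.
Cinderford is UTC−1:00, so local arrival = 12:45 PM − 1:00 = 11:45 AM on Dec 15.

11:45 AM on December 15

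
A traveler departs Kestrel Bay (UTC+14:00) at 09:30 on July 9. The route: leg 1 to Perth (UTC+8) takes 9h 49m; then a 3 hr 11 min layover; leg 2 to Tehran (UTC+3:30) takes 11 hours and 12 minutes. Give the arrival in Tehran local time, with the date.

23:12 on July 9

Convert departure to UTC: 09:30 − 14:00 = 19:30 UTC on Jul 8.
Add 9 hours 49 minutes leg 1 → 05:19 UTC (Jul 9).
Add 3 hours 11 minutes layover in Perth → 08:30 UTC.
Add 11 hours and 12 minutes leg 2 → 19:42 UTC.
Tehran is UTC+3:30, so local arrival = 19:42 + 3:30 = 23:12 on Jul 9.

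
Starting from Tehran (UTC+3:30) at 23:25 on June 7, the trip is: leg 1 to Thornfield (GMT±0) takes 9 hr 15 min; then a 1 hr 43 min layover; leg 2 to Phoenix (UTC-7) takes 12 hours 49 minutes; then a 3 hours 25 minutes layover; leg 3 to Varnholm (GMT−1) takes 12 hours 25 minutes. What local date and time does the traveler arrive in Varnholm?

Convert departure to UTC: 23:25 − 3:30 = 19:55 UTC on Jun 7.
Add 9 hours and 15 minutes leg 1 → 05:10 UTC (Jun 8).
Add 1 hour and 43 minutes layover in Thornfield → 06:53 UTC.
Add 12 hours 49 minutes leg 2 → 19:42 UTC.
Add 3 hours 25 minutes layover in Phoenix → 23:07 UTC.
Add 12 hours and 25 minutes leg 3 → 11:32 UTC (Jun 9).
Varnholm is UTC−1:00, so local arrival = 11:32 − 1:00 = 10:32 on Jun 9.

10:32 on June 9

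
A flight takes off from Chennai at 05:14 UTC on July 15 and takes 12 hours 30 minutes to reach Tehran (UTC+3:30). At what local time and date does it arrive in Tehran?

21:14 on July 15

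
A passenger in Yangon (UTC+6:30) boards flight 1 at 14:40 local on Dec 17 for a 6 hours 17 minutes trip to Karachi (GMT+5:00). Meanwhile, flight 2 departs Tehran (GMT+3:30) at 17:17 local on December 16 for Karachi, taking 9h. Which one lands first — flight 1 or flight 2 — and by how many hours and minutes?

Flight 1 in UTC: 14:40 − 6:30 = 08:10 on Dec 17.
+6 hours and 17 minutes → arrive 14:27 UTC on Dec 17.
Flight 2 in UTC: 17:17 − 3:30 = 13:47 on Dec 16.
+9 hours → arrive 22:47 UTC on Dec 16.
Flight 2 lands earlier by 15 hours 40 minutes.

the second, by 15 hours 40 minutes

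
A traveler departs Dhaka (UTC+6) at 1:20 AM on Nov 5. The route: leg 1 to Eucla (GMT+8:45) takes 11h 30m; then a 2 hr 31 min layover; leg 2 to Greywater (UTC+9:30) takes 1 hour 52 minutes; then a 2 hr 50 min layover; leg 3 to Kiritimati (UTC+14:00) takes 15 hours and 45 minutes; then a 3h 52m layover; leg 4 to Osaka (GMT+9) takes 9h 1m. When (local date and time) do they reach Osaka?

3:41 AM on November 7

Convert departure to UTC: 1:20 AM − 6:00 = 7:20 PM UTC on Nov 4.
Add 11 hours and 30 minutes leg 1 → 6:50 AM UTC (Nov 5).
Add 2 hours 31 minutes layover in Eucla → 9:21 AM UTC.
Add 1 hour 52 minutes leg 2 → 11:13 AM UTC.
Add 2 hours and 50 minutes layover in Greywater → 2:03 PM UTC.
Add 15 hours 45 minutes leg 3 → 5:48 AM UTC (Nov 6).
Add 3 hours 52 minutes layover in Kiritimati → 9:40 AM UTC.
Add 9 hours 1 minute leg 4 → 6:41 PM UTC.
Osaka is UTC+9:00, so local arrival = 6:41 PM + 9:00 = 3:41 AM on Nov 7.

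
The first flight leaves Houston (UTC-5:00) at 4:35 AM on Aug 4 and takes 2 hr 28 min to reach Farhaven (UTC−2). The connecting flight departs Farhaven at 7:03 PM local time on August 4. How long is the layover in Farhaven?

9 hours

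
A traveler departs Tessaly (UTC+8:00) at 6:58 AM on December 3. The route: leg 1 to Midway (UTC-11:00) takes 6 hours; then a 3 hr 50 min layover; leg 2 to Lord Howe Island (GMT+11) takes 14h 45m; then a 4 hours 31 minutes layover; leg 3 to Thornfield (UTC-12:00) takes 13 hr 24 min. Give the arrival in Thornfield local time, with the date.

5:28 AM on December 4

Convert departure to UTC: 6:58 AM − 8:00 = 10:58 PM UTC on Dec 2.
Add 6 hours leg 1 → 4:58 AM UTC (Dec 3).
Add 3 hours 50 minutes layover in Midway → 8:48 AM UTC.
Add 14 hours and 45 minutes leg 2 → 11:33 PM UTC.
Add 4 hours and 31 minutes layover in Lord Howe Island → 4:04 AM UTC (Dec 4).
Add 13 hours 24 minutes leg 3 → 5:28 PM UTC.
Thornfield is UTC−12:00, so local arrival = 5:28 PM − 12:00 = 5:28 AM on Dec 4.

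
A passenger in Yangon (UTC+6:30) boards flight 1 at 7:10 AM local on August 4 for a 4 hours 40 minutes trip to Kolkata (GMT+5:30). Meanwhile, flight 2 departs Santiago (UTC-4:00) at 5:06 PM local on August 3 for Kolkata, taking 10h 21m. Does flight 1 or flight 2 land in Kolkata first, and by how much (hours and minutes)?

Flight 1 in UTC: 7:10 AM − 6:30 = 12:40 AM on Aug 4.
+4 hours and 40 minutes → arrive 5:20 AM UTC on Aug 4.
Flight 2 in UTC: 5:06 PM + 4:00 = 9:06 PM on Aug 3.
+10 hours and 21 minutes → arrive 7:27 AM UTC on Aug 4.
Flight 1 lands earlier by 2 hours 7 minutes.

the first, by 2 hours 7 minutes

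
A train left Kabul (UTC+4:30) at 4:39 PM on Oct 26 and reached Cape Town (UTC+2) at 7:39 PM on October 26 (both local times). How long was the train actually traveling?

Departure in UTC: 4:39 PM − 4:30 = 12:09 PM on Oct 26.
Arrival in UTC: 7:39 PM − 2:00 = 5:39 PM on Oct 26.
Elapsed = 5:39 PM − 12:09 PM = 5 hours 30 minutes.

5 hours 30 minutes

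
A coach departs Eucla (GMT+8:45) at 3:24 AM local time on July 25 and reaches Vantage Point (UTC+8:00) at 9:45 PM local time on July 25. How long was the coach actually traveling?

19 hours 6 minutes

Departure in UTC: 3:24 AM − 8:45 = 6:39 PM on Jul 24.
Arrival in UTC: 9:45 PM − 8:00 = 1:45 PM on Jul 25.
Elapsed = 1:45 PM − 6:39 PM (+1 day) = 19 hours 6 minutes.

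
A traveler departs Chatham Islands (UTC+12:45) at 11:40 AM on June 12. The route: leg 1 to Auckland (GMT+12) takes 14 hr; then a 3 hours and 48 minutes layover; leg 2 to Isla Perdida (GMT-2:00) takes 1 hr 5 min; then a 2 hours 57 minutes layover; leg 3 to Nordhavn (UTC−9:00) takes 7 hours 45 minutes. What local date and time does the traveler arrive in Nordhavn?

7:30 PM on June 12

Convert departure to UTC: 11:40 AM − 12:45 = 10:55 PM UTC on Jun 11.
Add 14 hours leg 1 → 12:55 PM UTC (Jun 12).
Add 3 hours 48 minutes layover in Auckland → 4:43 PM UTC.
Add 1 hour 5 minutes leg 2 → 5:48 PM UTC.
Add 2 hours and 57 minutes layover in Isla Perdida → 8:45 PM UTC.
Add 7 hours 45 minutes leg 3 → 4:30 AM UTC (Jun 13).
Nordhavn is UTC−9:00, so local arrival = 4:30 AM − 9:00 = 7:30 PM on Jun 12.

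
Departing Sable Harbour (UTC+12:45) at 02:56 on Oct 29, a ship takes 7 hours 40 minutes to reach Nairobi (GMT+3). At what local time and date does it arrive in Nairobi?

00:51 on October 29

Convert departure to UTC: 02:56 − 12:45 = 14:11 UTC on Oct 28.
Add 7 hours and 40 minutes travel time → 21:51 UTC.
Nairobi is UTC+3:00, so local arrival = 21:51 + 3:00 = 00:51 on Oct 29.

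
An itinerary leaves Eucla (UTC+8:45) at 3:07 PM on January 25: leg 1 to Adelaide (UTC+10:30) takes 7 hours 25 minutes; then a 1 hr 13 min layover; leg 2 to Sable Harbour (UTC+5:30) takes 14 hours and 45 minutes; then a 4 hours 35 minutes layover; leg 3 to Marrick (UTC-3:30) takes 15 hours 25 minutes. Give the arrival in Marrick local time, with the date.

Convert departure to UTC: 3:07 PM − 8:45 = 6:22 AM UTC on Jan 25.
Add 7 hours and 25 minutes leg 1 → 1:47 PM UTC.
Add 1 hour 13 minutes layover in Adelaide → 3:00 PM UTC.
Add 14 hours 45 minutes leg 2 → 5:45 AM UTC (Jan 26).
Add 4 hours 35 minutes layover in Sable Harbour → 10:20 AM UTC.
Add 15 hours and 25 minutes leg 3 → 1:45 AM UTC (Jan 27).
Marrick is UTC−3:30, so local arrival = 1:45 AM − 3:30 = 10:15 PM on Jan 26.

10:15 PM on January 26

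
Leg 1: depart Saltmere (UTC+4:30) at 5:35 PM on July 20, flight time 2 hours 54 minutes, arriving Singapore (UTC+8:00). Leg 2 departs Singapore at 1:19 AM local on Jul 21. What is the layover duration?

1 hour 20 minutes

Convert departure to UTC: 5:35 PM − 4:30 = 1:05 PM UTC on Jul 20.
Add 2 hours and 54 minutes flight time → 3:59 PM UTC.
Singapore is UTC+8:00, so local arrival = 3:59 PM + 8:00 = 11:59 PM on Jul 20.
Layover = 1:19 AM − 11:59 PM (+1 day) = 1 hour 20 minutes.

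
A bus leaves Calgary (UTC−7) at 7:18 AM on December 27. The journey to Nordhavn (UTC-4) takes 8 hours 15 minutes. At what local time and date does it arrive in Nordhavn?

Nordhavn is 3:00 ahead of Calgary.
After 8 hours and 15 minutes it is 3:33 PM in Calgary.
Shift by the zone difference: 3:33 PM + 3:00 = 6:33 PM on Dec 27 in Nordhavn.

6:33 PM on December 27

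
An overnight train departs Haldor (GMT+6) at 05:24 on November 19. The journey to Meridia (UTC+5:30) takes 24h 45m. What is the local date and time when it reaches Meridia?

Convert departure to UTC: 05:24 − 6:00 = 23:24 UTC on Nov 18.
Add 24 hours and 45 minutes travel time → 00:09 UTC (Nov 20).
Meridia is UTC+5:30, so local arrival = 00:09 + 5:30 = 05:39 on Nov 20.

05:39 on November 20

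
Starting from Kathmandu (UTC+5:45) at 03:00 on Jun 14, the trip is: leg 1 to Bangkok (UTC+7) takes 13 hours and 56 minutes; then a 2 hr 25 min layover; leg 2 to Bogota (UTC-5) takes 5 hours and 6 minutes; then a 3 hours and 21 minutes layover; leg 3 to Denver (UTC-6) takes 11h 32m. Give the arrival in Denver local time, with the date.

Convert departure to UTC: 03:00 − 5:45 = 21:15 UTC on Jun 13.
Add 13 hours and 56 minutes leg 1 → 11:11 UTC (Jun 14).
Add 2 hours and 25 minutes layover in Bangkok → 13:36 UTC.
Add 5 hours and 6 minutes leg 2 → 18:42 UTC.
Add 3 hours and 21 minutes layover in Bogota → 22:03 UTC.
Add 11 hours and 32 minutes leg 3 → 09:35 UTC (Jun 15).
Denver is UTC−6:00, so local arrival = 09:35 − 6:00 = 03:35 on Jun 15.

03:35 on Jun 15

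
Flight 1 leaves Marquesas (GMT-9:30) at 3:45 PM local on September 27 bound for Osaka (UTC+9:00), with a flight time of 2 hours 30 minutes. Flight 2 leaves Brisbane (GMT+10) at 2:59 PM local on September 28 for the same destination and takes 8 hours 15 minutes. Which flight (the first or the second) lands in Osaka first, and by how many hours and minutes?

Flight 1 in UTC: 3:45 PM + 9:30 = 1:15 AM on Sep 28.
+2 hours 30 minutes → arrive 3:45 AM UTC on Sep 28.
Flight 2 in UTC: 2:59 PM − 10:00 = 4:59 AM on Sep 28.
+8 hours 15 minutes → arrive 1:14 PM UTC on Sep 28.
Flight 1 lands earlier by 9 hours 29 minutes.

the first, by 9 hours 29 minutes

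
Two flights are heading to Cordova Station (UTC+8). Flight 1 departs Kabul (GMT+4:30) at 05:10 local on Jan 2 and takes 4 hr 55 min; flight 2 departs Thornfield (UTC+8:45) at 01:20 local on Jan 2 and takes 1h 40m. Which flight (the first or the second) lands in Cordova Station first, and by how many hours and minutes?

Flight 1 in UTC: 05:10 − 4:30 = 00:40 on Jan 2.
+4 hours 55 minutes → arrive 05:35 UTC on Jan 2.
Flight 2 in UTC: 01:20 − 8:45 = 16:35 on Jan 1.
+1 hour 40 minutes → arrive 18:15 UTC on Jan 1.
Flight 2 lands earlier by 11 hours 20 minutes.

the second, by 11 hours 20 minutes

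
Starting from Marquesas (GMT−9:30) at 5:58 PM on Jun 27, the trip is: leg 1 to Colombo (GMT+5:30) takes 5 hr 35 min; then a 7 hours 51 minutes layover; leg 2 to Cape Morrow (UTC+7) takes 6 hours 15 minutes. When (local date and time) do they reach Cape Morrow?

6:09 AM on June 29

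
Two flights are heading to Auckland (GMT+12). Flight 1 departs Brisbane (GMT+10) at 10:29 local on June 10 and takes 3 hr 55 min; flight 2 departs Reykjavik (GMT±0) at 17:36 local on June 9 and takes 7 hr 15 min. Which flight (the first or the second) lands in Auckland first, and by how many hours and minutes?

the second, by 3 hours 33 minutes

Flight 1 in UTC: 10:29 − 10:00 = 00:29 on Jun 10.
+3 hours 55 minutes → arrive 04:24 UTC on Jun 10.
Flight 2 departs at 17:36 UTC (Jun 9).
+7 hours 15 minutes → arrive 00:51 UTC on Jun 10.
Flight 2 lands earlier by 3 hours 33 minutes.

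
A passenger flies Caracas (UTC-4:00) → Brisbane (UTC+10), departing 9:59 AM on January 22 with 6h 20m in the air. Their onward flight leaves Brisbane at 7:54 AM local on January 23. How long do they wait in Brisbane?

1 hour 35 minutes

Convert departure to UTC: 9:59 AM + 4:00 = 1:59 PM UTC on Jan 22.
Add 6 hours 20 minutes flight time → 8:19 PM UTC.
Brisbane is UTC+10:00, so local arrival = 8:19 PM + 10:00 = 6:19 AM on Jan 23.
Layover = 7:54 AM − 6:19 AM = 1 hour 35 minutes.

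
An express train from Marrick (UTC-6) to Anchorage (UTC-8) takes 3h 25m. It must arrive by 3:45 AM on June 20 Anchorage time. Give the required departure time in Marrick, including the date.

2:20 AM on June 20

Target arrival in UTC: 3:45 AM + 8:00 = 11:45 AM on Jun 20.
Subtract 3 hours and 25 minutes → departure 8:20 AM UTC on Jun 20.
Marrick is UTC−6:00: 8:20 AM − 6:00 = 2:20 AM on Jun 20.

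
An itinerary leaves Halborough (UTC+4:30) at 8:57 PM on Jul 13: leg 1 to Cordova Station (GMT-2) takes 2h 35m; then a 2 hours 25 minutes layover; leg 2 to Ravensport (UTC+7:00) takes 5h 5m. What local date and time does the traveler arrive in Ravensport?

Convert departure to UTC: 8:57 PM − 4:30 = 4:27 PM UTC on Jul 13.
Add 2 hours and 35 minutes leg 1 → 7:02 PM UTC.
Add 2 hours 25 minutes layover in Cordova Station → 9:27 PM UTC.
Add 5 hours and 5 minutes leg 2 → 2:32 AM UTC (Jul 14).
Ravensport is UTC+7:00, so local arrival = 2:32 AM + 7:00 = 9:32 AM on Jul 14.

9:32 AM on July 14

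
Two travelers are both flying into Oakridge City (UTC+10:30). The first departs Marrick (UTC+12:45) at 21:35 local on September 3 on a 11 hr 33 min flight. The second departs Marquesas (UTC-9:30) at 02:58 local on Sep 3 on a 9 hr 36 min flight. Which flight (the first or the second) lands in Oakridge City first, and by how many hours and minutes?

Flight 1 in UTC: 21:35 − 12:45 = 08:50 on Sep 3.
+11 hours and 33 minutes → arrive 20:23 UTC on Sep 3.
Flight 2 in UTC: 02:58 + 9:30 = 12:28 on Sep 3.
+9 hours and 36 minutes → arrive 22:04 UTC on Sep 3.
Flight 1 lands earlier by 1 hour 41 minutes.

the first, by 1 hour 41 minutes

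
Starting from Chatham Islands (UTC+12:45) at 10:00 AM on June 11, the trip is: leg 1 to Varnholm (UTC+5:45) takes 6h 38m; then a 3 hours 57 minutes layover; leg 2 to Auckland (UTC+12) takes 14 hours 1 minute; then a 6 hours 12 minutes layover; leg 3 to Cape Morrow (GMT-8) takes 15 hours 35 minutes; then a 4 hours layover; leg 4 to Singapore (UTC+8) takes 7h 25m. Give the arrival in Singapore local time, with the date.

3:03 PM on Jun 13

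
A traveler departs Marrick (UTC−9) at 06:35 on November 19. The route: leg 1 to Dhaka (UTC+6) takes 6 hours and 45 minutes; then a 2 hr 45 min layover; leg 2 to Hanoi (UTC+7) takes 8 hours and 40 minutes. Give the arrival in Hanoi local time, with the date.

Convert departure to UTC: 06:35 + 9:00 = 15:35 UTC on Nov 19.
Add 6 hours and 45 minutes leg 1 → 22:20 UTC.
Add 2 hours 45 minutes layover in Dhaka → 01:05 UTC (Nov 20).
Add 8 hours 40 minutes leg 2 → 09:45 UTC.
Hanoi is UTC+7:00, so local arrival = 09:45 + 7:00 = 16:45 on Nov 20.

16:45 on November 20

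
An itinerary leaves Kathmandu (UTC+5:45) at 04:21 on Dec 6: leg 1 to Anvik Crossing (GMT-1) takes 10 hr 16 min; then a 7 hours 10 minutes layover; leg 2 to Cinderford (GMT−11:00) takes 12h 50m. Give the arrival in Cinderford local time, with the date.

Convert departure to UTC: 04:21 − 5:45 = 22:36 UTC on Dec 5.
Add 10 hours 16 minutes leg 1 → 08:52 UTC (Dec 6).
Add 7 hours 10 minutes layover in Anvik Crossing → 16:02 UTC.
Add 12 hours and 50 minutes leg 2 → 04:52 UTC (Dec 7).
Cinderford is UTC−11:00, so local arrival = 04:52 − 11:00 = 17:52 on Dec 6.

17:52 on December 6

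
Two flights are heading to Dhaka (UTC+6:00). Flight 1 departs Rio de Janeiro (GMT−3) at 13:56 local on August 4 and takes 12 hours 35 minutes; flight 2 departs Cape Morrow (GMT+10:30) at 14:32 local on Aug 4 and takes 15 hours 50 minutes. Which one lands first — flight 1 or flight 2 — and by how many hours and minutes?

the second, by 9 hours 39 minutes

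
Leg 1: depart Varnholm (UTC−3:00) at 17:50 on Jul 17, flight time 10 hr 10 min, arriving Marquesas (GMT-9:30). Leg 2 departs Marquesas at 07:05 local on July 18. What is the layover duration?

9 hours 35 minutes

Convert departure to UTC: 17:50 + 3:00 = 20:50 UTC on Jul 17.
Add 10 hours 10 minutes flight time → 07:00 UTC (Jul 18).
Marquesas is UTC−9:30, so local arrival = 07:00 − 9:30 = 21:30 on Jul 17.
Layover = 07:05 − 21:30 (+1 day) = 9 hours 35 minutes.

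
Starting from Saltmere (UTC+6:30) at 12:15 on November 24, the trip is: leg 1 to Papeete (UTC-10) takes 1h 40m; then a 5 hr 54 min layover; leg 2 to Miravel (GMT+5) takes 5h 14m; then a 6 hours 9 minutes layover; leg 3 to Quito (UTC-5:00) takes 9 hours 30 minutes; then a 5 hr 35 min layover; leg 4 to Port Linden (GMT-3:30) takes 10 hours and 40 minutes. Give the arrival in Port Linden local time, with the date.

Convert departure to UTC: 12:15 − 6:30 = 05:45 UTC on Nov 24.
Add 1 hour and 40 minutes leg 1 → 07:25 UTC.
Add 5 hours and 54 minutes layover in Papeete → 13:19 UTC.
Add 5 hours 14 minutes leg 2 → 18:33 UTC.
Add 6 hours and 9 minutes layover in Miravel → 00:42 UTC (Nov 25).
Add 9 hours and 30 minutes leg 3 → 10:12 UTC.
Add 5 hours 35 minutes layover in Quito → 15:47 UTC.
Add 10 hours and 40 minutes leg 4 → 02:27 UTC (Nov 26).
Port Linden is UTC−3:30, so local arrival = 02:27 − 3:30 = 22:57 on Nov 25.

22:57 on November 25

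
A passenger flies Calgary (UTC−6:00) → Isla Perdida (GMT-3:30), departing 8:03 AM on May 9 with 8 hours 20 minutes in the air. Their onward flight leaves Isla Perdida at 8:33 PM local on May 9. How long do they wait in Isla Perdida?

Convert departure to UTC: 8:03 AM + 6:00 = 2:03 PM UTC on May 9.
Add 8 hours and 20 minutes flight time → 10:23 PM UTC.
Isla Perdida is UTC−3:30, so local arrival = 10:23 PM − 3:30 = 6:53 PM on May 9.
Layover = 8:33 PM − 6:53 PM = 1 hour 40 minutes.

1 hour 40 minutes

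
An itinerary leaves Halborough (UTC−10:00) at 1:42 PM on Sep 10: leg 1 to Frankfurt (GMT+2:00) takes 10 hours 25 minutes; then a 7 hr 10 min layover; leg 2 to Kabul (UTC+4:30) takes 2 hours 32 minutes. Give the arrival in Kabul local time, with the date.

12:19 AM on Sep 12

Convert departure to UTC: 1:42 PM + 10:00 = 11:42 PM UTC on Sep 10.
Add 10 hours and 25 minutes leg 1 → 10:07 AM UTC (Sep 11).
Add 7 hours and 10 minutes layover in Frankfurt → 5:17 PM UTC.
Add 2 hours and 32 minutes leg 2 → 7:49 PM UTC.
Kabul is UTC+4:30, so local arrival = 7:49 PM + 4:30 = 12:19 AM on Sep 12.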